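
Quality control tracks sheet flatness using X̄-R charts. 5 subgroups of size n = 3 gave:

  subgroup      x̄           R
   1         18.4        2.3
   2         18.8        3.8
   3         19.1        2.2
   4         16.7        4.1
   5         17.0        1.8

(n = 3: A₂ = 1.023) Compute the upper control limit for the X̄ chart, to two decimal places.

20.91

X̄̄ = (18.4 + 18.8 + 19.1 + 16.7 + 17.0) / 5 = 90.0000 / 5 = 18.0000
R̄ = (2.3 + 3.8 + 2.2 + 4.1 + 1.8) / 5 = 14.2000 / 5 = 2.8400
UCL = X̄̄ + A₂·R̄ = 18.0000 + 1.023 × 2.8400 = 20.9053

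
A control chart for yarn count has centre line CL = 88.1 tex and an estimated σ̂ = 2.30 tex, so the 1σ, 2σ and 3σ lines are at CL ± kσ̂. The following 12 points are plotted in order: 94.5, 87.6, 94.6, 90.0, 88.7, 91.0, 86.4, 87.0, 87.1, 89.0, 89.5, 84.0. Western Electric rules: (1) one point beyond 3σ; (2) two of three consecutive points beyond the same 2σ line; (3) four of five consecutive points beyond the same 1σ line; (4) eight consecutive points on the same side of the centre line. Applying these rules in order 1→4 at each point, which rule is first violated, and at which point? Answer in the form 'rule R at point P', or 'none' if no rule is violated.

Zone of each point (C = within 1σ̂, B = 1σ̂–2σ̂, A = 2σ̂–3σ̂, * = beyond 3σ̂; sign = side of CL): 1:+A, 2:-C, 3:+A, 4:+C, 5:+C, 6:+B, 7:-C, 8:-C, 9:-C, 10:+C, 11:+C, 12:-B
Rule 2 (two of three consecutive points beyond the same 2σ limit) is satisfied at point 3.

rule 2 at point 3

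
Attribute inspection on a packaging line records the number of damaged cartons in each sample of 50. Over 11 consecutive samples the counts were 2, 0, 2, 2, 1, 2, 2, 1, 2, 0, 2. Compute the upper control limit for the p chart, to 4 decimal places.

0.1004

p̄ = Σdᵢ / (k·n) = 16 / (11 × 50) = 0.02909
UCL = p̄ + 3·√(p̄(1−p̄)/n) = 0.02909 + 3 × √(0.02909×0.97091/50) = 0.02909 + 3 × 0.02377 = 0.10039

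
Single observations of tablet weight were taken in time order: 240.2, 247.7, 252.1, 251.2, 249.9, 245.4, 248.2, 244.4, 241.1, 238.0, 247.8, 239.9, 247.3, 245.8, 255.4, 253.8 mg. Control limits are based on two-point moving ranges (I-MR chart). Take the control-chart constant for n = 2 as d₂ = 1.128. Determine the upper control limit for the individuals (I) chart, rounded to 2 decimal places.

259.07

X̄ = (240.2 + 247.7 + 252.1 + 251.2 + 249.9 + 245.4 + 248.2 + 244.4 + 241.1 + 238.0 + 247.8 + 239.9 + 247.3 + 245.8 + 255.4 + 253.8) / 16 = 246.7625
Moving ranges: 7.5, 4.4, 0.9, 1.3, 4.5, 2.8, 3.8, 3.3, 3.1, 9.8, 7.9, 7.4, 1.5, 9.6, 1.6; M̄R̄ = 69.4000 / 15 = 4.6267
UCL = X̄ + 3·M̄R̄/d₂ = 246.7625 + 3 × 4.6267 / 1.128 = 259.0675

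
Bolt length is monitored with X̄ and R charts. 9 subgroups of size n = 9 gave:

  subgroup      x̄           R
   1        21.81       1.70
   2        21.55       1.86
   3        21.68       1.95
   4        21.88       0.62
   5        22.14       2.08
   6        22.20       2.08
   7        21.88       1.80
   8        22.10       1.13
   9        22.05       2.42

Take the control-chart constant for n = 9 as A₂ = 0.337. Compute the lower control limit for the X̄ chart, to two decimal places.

X̄̄ = (21.81 + 21.55 + 21.68 + 21.88 + 22.14 + 22.20 + 21.88 + 22.10 + 22.05) / 9 = 197.2900 / 9 = 21.9211
R̄ = (1.70 + 1.86 + 1.95 + 0.62 + 2.08 + 2.08 + 1.80 + 1.13 + 2.42) / 9 = 15.6400 / 9 = 1.7378
LCL = X̄̄ − A₂·R̄ = 21.9211 − 0.337 × 1.7378 = 21.3355

21.34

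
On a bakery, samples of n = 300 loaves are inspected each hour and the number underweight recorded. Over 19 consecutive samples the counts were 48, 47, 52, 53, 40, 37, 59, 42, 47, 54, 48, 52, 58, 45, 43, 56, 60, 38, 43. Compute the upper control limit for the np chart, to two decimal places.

67.66

p̄ = Σdᵢ / (k·n) = 922 / (19 × 300) = 0.16175
UCL = np̄ + 3·√(np̄(1−p̄)) = 48.5263 + 3 × √(48.5263×0.83825) = 48.5263 + 3 × 6.3779 = 67.6599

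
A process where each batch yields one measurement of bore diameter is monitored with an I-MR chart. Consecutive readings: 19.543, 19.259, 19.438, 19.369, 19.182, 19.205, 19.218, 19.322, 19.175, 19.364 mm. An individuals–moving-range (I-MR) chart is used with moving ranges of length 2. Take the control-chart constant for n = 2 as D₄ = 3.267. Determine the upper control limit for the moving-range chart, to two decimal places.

0.43

Moving ranges: 0.284, 0.179, 0.069, 0.187, 0.023, 0.013, 0.104, 0.147, 0.189; M̄R̄ = 1.1950 / 9 = 0.1328
UCL_MR = D₄·M̄R̄ = 3.267 × 0.1328 = 0.4338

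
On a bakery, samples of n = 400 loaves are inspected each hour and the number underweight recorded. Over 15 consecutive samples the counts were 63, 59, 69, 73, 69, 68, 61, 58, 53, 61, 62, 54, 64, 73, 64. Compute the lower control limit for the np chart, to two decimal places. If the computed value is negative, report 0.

p̄ = Σdᵢ / (k·n) = 951 / (15 × 400) = 0.15850
LCL = np̄ − 3·√(np̄(1−p̄)) = 63.4000 − 3 × 7.3042 = 41.4874

41.49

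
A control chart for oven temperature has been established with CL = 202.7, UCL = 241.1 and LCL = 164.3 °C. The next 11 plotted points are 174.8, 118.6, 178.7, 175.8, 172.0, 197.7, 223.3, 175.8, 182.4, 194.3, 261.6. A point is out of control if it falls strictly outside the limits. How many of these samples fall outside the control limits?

Compare each point to [164.3, 241.1]: sample 2 = 118.6 < LCL; sample 11 = 261.6 > UCL.

2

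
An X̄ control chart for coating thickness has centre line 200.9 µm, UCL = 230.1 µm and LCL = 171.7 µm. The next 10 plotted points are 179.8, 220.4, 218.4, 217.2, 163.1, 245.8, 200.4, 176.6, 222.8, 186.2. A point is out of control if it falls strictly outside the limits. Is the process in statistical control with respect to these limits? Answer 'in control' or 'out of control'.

out of control

Compare each point to [171.7, 230.1]: sample 5 = 163.1 < LCL; sample 6 = 245.8 > UCL.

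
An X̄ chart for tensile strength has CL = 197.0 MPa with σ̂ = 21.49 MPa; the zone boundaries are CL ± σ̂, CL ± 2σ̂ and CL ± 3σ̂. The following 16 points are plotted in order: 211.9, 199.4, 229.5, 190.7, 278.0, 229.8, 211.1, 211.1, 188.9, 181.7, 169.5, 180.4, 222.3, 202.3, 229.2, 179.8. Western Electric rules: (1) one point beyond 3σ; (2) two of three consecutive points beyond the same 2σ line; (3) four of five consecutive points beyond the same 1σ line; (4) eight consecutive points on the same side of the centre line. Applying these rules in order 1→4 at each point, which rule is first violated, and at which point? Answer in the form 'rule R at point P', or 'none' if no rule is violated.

Zone of each point (C = within 1σ̂, B = 1σ̂–2σ̂, A = 2σ̂–3σ̂, * = beyond 3σ̂; sign = side of CL): 1:+C, 2:+C, 3:+B, 4:-C, 5:+*, 6:+B, 7:+C, 8:+C, 9:-C, 10:-C, 11:-B, 12:-C, 13:+B, 14:+C, 15:+B, 16:-C
Rule 1 (one point beyond the 3σ limits) is satisfied at point 5.

rule 1 at point 5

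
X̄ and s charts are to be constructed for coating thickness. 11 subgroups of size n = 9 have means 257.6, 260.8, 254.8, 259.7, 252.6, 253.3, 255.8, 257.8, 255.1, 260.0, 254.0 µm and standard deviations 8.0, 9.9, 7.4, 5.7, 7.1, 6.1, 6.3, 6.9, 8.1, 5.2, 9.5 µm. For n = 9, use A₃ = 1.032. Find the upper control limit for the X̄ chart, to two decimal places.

264.02

X̄̄ = (257.6 + 260.8 + 254.8 + 259.7 + 252.6 + 253.3 + 255.8 + 257.8 + 255.1 + 260.0 + 254.0) / 11 = 256.5000
s̄ = (8.0 + 9.9 + 7.4 + 5.7 + 7.1 + 6.1 + 6.3 + 6.9 + 8.1 + 5.2 + 9.5) / 11 = 7.2909
UCL = X̄̄ + A₃·s̄ = 256.5000 + 1.032 × 7.2909 = 264.0242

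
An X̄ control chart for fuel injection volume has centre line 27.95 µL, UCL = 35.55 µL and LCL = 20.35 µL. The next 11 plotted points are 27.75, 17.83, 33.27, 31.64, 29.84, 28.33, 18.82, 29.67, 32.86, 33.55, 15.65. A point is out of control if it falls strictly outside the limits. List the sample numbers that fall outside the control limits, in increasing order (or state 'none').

2, 7, 11

Compare each point to [20.35, 35.55]: sample 2 = 17.83 < LCL; sample 7 = 18.82 < LCL; sample 11 = 15.65 < LCL.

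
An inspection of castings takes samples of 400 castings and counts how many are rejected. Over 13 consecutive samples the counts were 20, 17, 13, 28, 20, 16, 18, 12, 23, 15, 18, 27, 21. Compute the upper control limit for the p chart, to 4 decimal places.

0.0797

p̄ = Σdᵢ / (k·n) = 248 / (13 × 400) = 0.04769
UCL = p̄ + 3·√(p̄(1−p̄)/n) = 0.04769 + 3 × √(0.04769×0.95231/400) = 0.04769 + 3 × 0.01066 = 0.07966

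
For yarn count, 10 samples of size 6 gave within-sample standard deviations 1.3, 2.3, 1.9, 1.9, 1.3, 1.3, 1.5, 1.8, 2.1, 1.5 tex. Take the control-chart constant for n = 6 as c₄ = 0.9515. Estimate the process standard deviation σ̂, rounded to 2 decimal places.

s̄ = (1.3 + 2.3 + 1.9 + 1.9 + 1.3 + 1.3 + 1.5 + 1.8 + 2.1 + 1.5) / 10 = 1.6900
σ̂ = s̄ / c₄ = 1.6900 / 0.9515 = 1.7761

1.78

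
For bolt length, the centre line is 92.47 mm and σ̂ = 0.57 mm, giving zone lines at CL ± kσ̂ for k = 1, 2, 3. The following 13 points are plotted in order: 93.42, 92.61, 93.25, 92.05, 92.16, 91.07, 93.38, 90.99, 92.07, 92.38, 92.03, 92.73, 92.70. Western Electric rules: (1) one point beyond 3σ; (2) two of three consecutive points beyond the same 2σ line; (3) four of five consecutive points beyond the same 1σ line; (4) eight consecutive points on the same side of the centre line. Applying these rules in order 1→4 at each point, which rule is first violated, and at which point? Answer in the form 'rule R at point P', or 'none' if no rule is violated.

rule 2 at point 8

Zone of each point (C = within 1σ̂, B = 1σ̂–2σ̂, A = 2σ̂–3σ̂, * = beyond 3σ̂; sign = side of CL): 1:+B, 2:+C, 3:+B, 4:-C, 5:-C, 6:-A, 7:+B, 8:-A, 9:-C, 10:-C, 11:-C, 12:+C, 13:+C
Rule 2 (two of three consecutive points beyond the same 2σ limit) is satisfied at point 8.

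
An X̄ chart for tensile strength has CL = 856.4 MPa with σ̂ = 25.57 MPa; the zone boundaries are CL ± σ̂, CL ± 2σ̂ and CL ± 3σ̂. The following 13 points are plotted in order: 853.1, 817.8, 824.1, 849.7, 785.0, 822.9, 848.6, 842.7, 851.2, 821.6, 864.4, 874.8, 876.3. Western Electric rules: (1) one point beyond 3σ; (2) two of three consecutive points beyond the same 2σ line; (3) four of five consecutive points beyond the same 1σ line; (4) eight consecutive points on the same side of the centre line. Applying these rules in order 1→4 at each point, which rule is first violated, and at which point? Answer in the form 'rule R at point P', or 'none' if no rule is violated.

rule 3 at point 6

Zone of each point (C = within 1σ̂, B = 1σ̂–2σ̂, A = 2σ̂–3σ̂, * = beyond 3σ̂; sign = side of CL): 1:-C, 2:-B, 3:-B, 4:-C, 5:-A, 6:-B, 7:-C, 8:-C, 9:-C, 10:-B, 11:+C, 12:+C, 13:+C
Rule 3 (four of five consecutive points beyond the same 1σ limit) is satisfied at point 6.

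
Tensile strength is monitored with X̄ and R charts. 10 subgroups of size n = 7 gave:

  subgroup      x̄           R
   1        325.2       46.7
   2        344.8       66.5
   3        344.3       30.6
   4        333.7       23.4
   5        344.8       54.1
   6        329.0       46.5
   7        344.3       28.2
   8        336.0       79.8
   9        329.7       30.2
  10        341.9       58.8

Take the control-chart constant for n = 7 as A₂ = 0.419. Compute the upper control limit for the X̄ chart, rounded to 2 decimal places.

356.85

X̄̄ = (325.2 + 344.8 + 344.3 + 333.7 + 344.8 + 329.0 + 344.3 + 336.0 + 329.7 + 341.9) / 10 = 3373.7000 / 10 = 337.3700
R̄ = (46.7 + 66.5 + 30.6 + 23.4 + 54.1 + 46.5 + 28.2 + 79.8 + 30.2 + 58.8) / 10 = 464.8000 / 10 = 46.4800
UCL = X̄̄ + A₂·R̄ = 337.3700 + 0.419 × 46.4800 = 356.8451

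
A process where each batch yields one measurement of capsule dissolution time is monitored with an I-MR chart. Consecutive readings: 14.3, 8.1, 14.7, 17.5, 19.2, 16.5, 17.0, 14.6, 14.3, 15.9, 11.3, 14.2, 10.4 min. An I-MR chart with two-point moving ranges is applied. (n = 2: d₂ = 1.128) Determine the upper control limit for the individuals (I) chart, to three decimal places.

X̄ = (14.3 + 8.1 + 14.7 + 17.5 + 19.2 + 16.5 + 17.0 + 14.6 + 14.3 + 15.9 + 11.3 + 14.2 + 10.4) / 13 = 14.4615
Moving ranges: 6.2, 6.6, 2.8, 1.7, 2.7, 0.5, 2.4, 0.3, 1.6, 4.6, 2.9, 3.8; M̄R̄ = 36.1000 / 12 = 3.0083
UCL = X̄ + 3·M̄R̄/d₂ = 14.4615 + 3 × 3.0083 / 1.128 = 22.4624

22.462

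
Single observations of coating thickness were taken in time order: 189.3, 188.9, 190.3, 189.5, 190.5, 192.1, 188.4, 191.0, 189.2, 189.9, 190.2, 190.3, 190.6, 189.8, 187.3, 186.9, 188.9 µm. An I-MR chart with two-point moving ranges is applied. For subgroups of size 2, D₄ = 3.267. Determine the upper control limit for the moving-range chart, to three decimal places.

Moving ranges: 0.4, 1.4, 0.8, 1.0, 1.6, 3.7, 2.6, 1.8, 0.7, 0.3, 0.1, 0.3, 0.8, 2.5, 0.4, 2.0; M̄R̄ = 20.4000 / 16 = 1.2750
UCL_MR = D₄·M̄R̄ = 3.267 × 1.2750 = 4.1654

4.165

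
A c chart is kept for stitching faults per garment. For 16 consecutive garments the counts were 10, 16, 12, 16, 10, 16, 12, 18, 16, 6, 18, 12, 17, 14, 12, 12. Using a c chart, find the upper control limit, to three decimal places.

24.611

c̄ = (10 + 16 + 12 + 16 + 10 + 16 + 12 + 18 + 16 + 6 + 18 + 12 + 17 + 14 + 12 + 12) / 16 = 217 / 16 = 13.5625
UCL = c̄ + 3√c̄ = 13.5625 + 3 × √13.5625 = 13.5625 + 3 × 3.6827 = 24.6107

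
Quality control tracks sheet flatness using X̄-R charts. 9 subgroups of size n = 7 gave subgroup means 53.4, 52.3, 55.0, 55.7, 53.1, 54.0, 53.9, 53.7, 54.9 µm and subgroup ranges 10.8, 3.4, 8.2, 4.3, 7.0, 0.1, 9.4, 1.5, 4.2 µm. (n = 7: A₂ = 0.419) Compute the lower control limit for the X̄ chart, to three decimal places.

51.723

X̄̄ = (53.4 + 52.3 + 55.0 + 55.7 + 53.1 + 54.0 + 53.9 + 53.7 + 54.9) / 9 = 486.0000 / 9 = 54.0000
R̄ = (10.8 + 3.4 + 8.2 + 4.3 + 7.0 + 0.1 + 9.4 + 1.5 + 4.2) / 9 = 48.9000 / 9 = 5.4333
LCL = X̄̄ − A₂·R̄ = 54.0000 − 0.419 × 5.4333 = 51.7234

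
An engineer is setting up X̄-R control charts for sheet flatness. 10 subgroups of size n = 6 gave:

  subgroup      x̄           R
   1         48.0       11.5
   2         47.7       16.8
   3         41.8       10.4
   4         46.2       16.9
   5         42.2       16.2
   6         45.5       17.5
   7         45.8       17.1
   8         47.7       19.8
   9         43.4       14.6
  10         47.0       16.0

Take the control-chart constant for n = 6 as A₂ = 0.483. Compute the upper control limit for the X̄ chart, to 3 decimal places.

X̄̄ = (48.0 + 47.7 + 41.8 + 46.2 + 42.2 + 45.5 + 45.8 + 47.7 + 43.4 + 47.0) / 10 = 455.3000 / 10 = 45.5300
R̄ = (11.5 + 16.8 + 10.4 + 16.9 + 16.2 + 17.5 + 17.1 + 19.8 + 14.6 + 16.0) / 10 = 156.8000 / 10 = 15.6800
UCL = X̄̄ + A₂·R̄ = 45.5300 + 0.483 × 15.6800 = 53.1034

53.103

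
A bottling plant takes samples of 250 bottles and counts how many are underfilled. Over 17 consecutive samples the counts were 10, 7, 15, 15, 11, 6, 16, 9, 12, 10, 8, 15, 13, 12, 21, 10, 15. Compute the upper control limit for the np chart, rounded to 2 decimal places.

22.22

p̄ = Σdᵢ / (k·n) = 205 / (17 × 250) = 0.04824
UCL = np̄ + 3·√(np̄(1−p̄)) = 12.0588 + 3 × √(12.0588×0.95176) = 12.0588 + 3 × 3.3878 = 22.2222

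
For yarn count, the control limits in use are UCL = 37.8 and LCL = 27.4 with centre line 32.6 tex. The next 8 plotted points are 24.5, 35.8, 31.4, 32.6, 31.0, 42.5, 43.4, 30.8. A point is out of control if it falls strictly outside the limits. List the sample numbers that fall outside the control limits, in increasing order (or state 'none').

Compare each point to [27.4, 37.8]: sample 1 = 24.5 < LCL; sample 6 = 42.5 > UCL; sample 7 = 43.4 > UCL.

1, 6, 7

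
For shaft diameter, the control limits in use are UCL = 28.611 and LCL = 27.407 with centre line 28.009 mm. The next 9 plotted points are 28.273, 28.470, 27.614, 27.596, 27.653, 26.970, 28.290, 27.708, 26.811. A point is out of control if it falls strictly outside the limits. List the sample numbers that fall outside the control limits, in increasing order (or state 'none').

6, 9

Compare each point to [27.407, 28.611]: sample 6 = 26.970 < LCL; sample 9 = 26.811 < LCL.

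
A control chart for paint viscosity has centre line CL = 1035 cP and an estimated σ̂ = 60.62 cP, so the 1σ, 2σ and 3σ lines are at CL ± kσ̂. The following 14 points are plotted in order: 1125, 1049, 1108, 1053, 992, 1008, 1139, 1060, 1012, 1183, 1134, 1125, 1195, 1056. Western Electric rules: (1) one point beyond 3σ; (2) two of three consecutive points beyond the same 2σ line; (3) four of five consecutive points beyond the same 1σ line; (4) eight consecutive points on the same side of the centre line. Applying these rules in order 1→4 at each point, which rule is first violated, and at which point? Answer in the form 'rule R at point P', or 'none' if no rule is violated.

Zone of each point (C = within 1σ̂, B = 1σ̂–2σ̂, A = 2σ̂–3σ̂, * = beyond 3σ̂; sign = side of CL): 1:+B, 2:+C, 3:+B, 4:+C, 5:-C, 6:-C, 7:+B, 8:+C, 9:-C, 10:+A, 11:+B, 12:+B, 13:+A, 14:+C
Rule 3 (four of five consecutive points beyond the same 1σ limit) is satisfied at point 13.

rule 3 at point 13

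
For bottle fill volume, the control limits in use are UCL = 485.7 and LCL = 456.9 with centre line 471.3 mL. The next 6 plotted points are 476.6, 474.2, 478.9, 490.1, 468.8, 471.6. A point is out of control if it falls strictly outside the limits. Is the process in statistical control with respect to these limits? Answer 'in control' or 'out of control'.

Compare each point to [456.9, 485.7]: sample 4 = 490.1 > UCL.

out of control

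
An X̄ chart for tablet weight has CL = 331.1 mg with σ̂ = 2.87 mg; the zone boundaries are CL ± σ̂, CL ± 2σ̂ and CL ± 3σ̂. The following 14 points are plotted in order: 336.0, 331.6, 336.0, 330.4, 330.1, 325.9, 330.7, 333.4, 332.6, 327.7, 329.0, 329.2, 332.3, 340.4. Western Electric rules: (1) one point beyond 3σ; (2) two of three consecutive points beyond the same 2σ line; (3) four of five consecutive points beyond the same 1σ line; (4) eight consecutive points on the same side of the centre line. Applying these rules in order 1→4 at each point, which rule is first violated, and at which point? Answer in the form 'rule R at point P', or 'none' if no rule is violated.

Zone of each point (C = within 1σ̂, B = 1σ̂–2σ̂, A = 2σ̂–3σ̂, * = beyond 3σ̂; sign = side of CL): 1:+B, 2:+C, 3:+B, 4:-C, 5:-C, 6:-B, 7:-C, 8:+C, 9:+C, 10:-B, 11:-C, 12:-C, 13:+C, 14:+*
Rule 1 (one point beyond the 3σ limits) is satisfied at point 14.

rule 1 at point 14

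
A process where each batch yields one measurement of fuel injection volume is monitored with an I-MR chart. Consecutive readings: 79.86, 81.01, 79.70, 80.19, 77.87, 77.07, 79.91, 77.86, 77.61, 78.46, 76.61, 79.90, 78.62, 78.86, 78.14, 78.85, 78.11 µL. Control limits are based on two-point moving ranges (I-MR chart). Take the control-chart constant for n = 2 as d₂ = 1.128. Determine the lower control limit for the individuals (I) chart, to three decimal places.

X̄ = (79.86 + 81.01 + 79.70 + 80.19 + 77.87 + 77.07 + 79.91 + 77.86 + 77.61 + 78.46 + 76.61 + 79.90 + 78.62 + 78.86 + 78.14 + 78.85 + 78.11) / 17 = 78.7429
Moving ranges: 1.15, 1.31, 0.49, 2.32, 0.80, 2.84, 2.05, 0.25, 0.85, 1.85, 3.29, 1.28, 0.24, 0.72, 0.71, 0.74; M̄R̄ = 20.8900 / 16 = 1.3056
LCL = X̄ − 3·M̄R̄/d₂ = 78.7429 − 3 × 1.3056 / 1.128 = 75.2705

75.271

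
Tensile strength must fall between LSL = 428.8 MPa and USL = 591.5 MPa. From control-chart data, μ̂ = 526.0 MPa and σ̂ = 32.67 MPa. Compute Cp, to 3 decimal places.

Cp = (USL − LSL) / (6σ̂) = (591.5 − 428.8) / (6 × 32.67) = 162.7000 / 196.0200 = 0.8300

0.830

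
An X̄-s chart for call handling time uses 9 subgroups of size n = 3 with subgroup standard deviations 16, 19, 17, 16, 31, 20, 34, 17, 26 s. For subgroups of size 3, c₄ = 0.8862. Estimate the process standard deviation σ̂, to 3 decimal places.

s̄ = (16 + 19 + 17 + 16 + 31 + 20 + 34 + 17 + 26) / 9 = 21.7778
σ̂ = s̄ / c₄ = 21.7778 / 0.8862 = 24.5743

24.574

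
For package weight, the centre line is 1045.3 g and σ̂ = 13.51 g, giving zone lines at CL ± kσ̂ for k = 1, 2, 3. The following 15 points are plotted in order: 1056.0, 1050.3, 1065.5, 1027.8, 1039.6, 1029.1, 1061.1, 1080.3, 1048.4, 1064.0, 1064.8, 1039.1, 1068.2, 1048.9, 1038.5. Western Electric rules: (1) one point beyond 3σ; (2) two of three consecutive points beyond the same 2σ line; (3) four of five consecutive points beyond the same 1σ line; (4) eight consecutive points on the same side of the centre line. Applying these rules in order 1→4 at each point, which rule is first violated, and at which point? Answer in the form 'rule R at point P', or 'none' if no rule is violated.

rule 3 at point 11

Zone of each point (C = within 1σ̂, B = 1σ̂–2σ̂, A = 2σ̂–3σ̂, * = beyond 3σ̂; sign = side of CL): 1:+C, 2:+C, 3:+B, 4:-B, 5:-C, 6:-B, 7:+B, 8:+A, 9:+C, 10:+B, 11:+B, 12:-C, 13:+B, 14:+C, 15:-C
Rule 3 (four of five consecutive points beyond the same 1σ limit) is satisfied at point 11.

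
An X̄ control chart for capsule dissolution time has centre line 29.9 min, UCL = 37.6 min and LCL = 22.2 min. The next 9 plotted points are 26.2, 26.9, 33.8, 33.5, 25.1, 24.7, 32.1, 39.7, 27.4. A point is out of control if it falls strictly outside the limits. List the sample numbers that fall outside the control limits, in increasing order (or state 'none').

8

Compare each point to [22.2, 37.6]: sample 8 = 39.7 > UCL.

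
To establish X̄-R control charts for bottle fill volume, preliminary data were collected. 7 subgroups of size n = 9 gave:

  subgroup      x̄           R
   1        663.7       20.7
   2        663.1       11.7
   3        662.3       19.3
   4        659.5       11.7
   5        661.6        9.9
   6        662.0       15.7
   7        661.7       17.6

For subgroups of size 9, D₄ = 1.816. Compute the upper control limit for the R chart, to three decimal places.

R̄ = (20.7 + 11.7 + 19.3 + 11.7 + 9.9 + 15.7 + 17.6) / 7 = 106.6000 / 7 = 15.2286
UCL_R = D₄·R̄ = 1.816 × 15.2286 = 27.6551

27.655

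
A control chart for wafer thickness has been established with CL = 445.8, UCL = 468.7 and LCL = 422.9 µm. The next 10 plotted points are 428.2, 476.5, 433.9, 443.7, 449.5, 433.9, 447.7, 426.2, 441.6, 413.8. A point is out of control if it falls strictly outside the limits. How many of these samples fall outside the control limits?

2

Compare each point to [422.9, 468.7]: sample 2 = 476.5 > UCL; sample 10 = 413.8 < LCL.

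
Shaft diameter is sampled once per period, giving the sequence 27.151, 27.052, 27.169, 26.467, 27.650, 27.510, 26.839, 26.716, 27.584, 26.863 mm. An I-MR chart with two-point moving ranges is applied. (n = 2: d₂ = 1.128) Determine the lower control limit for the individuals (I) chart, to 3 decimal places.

25.734

X̄ = (27.151 + 27.052 + 27.169 + 26.467 + 27.650 + 27.510 + 26.839 + 26.716 + 27.584 + 26.863) / 10 = 27.1001
Moving ranges: 0.099, 0.117, 0.702, 1.183, 0.140, 0.671, 0.123, 0.868, 0.721; M̄R̄ = 4.6240 / 9 = 0.5138
LCL = X̄ − 3·M̄R̄/d₂ = 27.1001 − 3 × 0.5138 / 1.128 = 25.7337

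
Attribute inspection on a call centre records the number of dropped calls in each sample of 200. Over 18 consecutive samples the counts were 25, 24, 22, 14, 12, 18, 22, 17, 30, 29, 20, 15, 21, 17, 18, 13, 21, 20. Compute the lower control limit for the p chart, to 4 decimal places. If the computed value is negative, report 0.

p̄ = Σdᵢ / (k·n) = 358 / (18 × 200) = 0.09944
LCL = p̄ − 3·√(p̄(1−p̄)/n) = 0.09944 − 3 × 0.02116 = 0.03596

0.0360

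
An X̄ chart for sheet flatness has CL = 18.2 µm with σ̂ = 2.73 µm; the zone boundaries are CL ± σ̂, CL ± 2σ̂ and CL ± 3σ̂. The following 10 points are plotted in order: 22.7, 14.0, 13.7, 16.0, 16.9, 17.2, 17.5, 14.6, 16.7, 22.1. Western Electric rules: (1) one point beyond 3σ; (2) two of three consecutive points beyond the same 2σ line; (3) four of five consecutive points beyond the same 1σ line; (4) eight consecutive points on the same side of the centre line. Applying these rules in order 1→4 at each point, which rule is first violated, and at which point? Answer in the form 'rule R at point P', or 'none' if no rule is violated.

rule 4 at point 9

Zone of each point (C = within 1σ̂, B = 1σ̂–2σ̂, A = 2σ̂–3σ̂, * = beyond 3σ̂; sign = side of CL): 1:+B, 2:-B, 3:-B, 4:-C, 5:-C, 6:-C, 7:-C, 8:-B, 9:-C, 10:+B
Rule 4 (eight consecutive points on the same side of the centre line) is satisfied at point 9.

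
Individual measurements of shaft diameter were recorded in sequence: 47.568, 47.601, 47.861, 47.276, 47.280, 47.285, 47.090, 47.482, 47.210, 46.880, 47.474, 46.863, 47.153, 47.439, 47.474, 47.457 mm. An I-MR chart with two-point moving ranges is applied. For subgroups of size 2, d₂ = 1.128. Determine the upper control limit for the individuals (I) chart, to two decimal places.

48.03

X̄ = (47.568 + 47.601 + 47.861 + 47.276 + 47.280 + 47.285 + 47.090 + 47.482 + 47.210 + 46.880 + 47.474 + 46.863 + 47.153 + 47.439 + 47.474 + 47.457) / 16 = 47.3371
Moving ranges: 0.033, 0.260, 0.585, 0.004, 0.005, 0.195, 0.392, 0.272, 0.330, 0.594, 0.611, 0.290, 0.286, 0.035, 0.017; M̄R̄ = 3.9090 / 15 = 0.2606
UCL = X̄ + 3·M̄R̄/d₂ = 47.3371 + 3 × 0.2606 / 1.128 = 48.0301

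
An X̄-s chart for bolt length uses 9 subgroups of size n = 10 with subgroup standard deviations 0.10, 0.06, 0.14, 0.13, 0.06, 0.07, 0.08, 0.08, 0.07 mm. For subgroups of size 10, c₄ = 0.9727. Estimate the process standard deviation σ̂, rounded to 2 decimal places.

0.09

s̄ = (0.10 + 0.06 + 0.14 + 0.13 + 0.06 + 0.07 + 0.08 + 0.08 + 0.07) / 9 = 0.0878
σ̂ = s̄ / c₄ = 0.0878 / 0.9727 = 0.0902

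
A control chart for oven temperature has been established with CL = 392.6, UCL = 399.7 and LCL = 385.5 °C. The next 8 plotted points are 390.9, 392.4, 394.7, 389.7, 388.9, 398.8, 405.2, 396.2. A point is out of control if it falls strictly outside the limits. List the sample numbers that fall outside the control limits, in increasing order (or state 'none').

Compare each point to [385.5, 399.7]: sample 7 = 405.2 > UCL.

7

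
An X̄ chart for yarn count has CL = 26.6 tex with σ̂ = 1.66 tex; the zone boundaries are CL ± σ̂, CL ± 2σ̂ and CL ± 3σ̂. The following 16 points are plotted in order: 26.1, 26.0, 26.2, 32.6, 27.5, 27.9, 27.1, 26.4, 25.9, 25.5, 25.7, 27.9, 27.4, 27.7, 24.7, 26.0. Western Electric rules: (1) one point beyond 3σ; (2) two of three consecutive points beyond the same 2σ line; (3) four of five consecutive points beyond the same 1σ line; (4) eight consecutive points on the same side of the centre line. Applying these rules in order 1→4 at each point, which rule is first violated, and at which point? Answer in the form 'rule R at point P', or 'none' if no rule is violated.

Zone of each point (C = within 1σ̂, B = 1σ̂–2σ̂, A = 2σ̂–3σ̂, * = beyond 3σ̂; sign = side of CL): 1:-C, 2:-C, 3:-C, 4:+*, 5:+C, 6:+C, 7:+C, 8:-C, 9:-C, 10:-C, 11:-C, 12:+C, 13:+C, 14:+C, 15:-B, 16:-C
Rule 1 (one point beyond the 3σ limits) is satisfied at point 4.

rule 1 at point 4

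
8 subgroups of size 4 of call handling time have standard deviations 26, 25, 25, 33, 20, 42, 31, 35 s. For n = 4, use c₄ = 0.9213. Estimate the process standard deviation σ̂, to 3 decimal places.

s̄ = (26 + 25 + 25 + 33 + 20 + 42 + 31 + 35) / 8 = 29.6250
σ̂ = s̄ / c₄ = 29.6250 / 0.9213 = 32.1556

32.156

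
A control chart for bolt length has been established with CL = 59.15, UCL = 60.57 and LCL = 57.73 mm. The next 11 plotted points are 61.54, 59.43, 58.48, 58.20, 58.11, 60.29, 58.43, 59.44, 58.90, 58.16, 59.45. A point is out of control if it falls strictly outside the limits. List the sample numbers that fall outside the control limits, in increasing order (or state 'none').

Compare each point to [57.73, 60.57]: sample 1 = 61.54 > UCL.

1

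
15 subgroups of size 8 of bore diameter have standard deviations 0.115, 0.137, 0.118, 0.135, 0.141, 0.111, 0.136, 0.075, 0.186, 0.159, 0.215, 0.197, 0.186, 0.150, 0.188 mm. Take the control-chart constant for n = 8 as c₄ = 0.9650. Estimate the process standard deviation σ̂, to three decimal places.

0.155

s̄ = (0.115 + 0.137 + 0.118 + 0.135 + 0.141 + 0.111 + 0.136 + 0.075 + 0.186 + 0.159 + 0.215 + 0.197 + 0.186 + 0.150 + 0.188) / 15 = 0.1499
σ̂ = s̄ / c₄ = 0.1499 / 0.9650 = 0.1554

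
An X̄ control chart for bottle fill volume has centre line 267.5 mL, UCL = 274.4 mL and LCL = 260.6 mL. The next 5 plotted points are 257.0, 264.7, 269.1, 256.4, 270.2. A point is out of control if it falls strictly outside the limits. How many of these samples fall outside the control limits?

2

Compare each point to [260.6, 274.4]: sample 1 = 257.0 < LCL; sample 4 = 256.4 < LCL.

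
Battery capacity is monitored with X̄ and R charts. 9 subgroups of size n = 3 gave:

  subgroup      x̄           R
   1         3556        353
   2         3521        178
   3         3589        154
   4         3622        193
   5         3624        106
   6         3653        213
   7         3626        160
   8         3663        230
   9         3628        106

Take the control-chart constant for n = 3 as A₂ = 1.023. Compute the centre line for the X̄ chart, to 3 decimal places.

3609.111

X̄̄ = (3556 + 3521 + 3589 + 3622 + 3624 + 3653 + 3626 + 3663 + 3628) / 9 = 32482.0000 / 9 = 3609.1111
CL = X̄̄ = 3609.1111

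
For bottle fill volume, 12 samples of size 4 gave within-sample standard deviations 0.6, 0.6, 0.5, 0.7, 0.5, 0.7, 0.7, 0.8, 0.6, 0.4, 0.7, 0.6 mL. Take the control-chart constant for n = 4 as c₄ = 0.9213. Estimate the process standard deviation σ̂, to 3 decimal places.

0.669

s̄ = (0.6 + 0.6 + 0.5 + 0.7 + 0.5 + 0.7 + 0.7 + 0.8 + 0.6 + 0.4 + 0.7 + 0.6) / 12 = 0.6167
σ̂ = s̄ / c₄ = 0.6167 / 0.9213 = 0.6693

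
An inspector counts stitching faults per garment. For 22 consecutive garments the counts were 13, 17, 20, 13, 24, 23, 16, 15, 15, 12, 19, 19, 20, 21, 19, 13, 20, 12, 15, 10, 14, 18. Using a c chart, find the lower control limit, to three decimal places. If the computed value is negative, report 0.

4.458

c̄ = (13 + 17 + 20 + 13 + 24 + 23 + 16 + 15 + 15 + 12 + 19 + 19 + 20 + 21 + 19 + 13 + 20 + 12 + 15 + 10 + 14 + 18) / 22 = 368 / 22 = 16.7273
LCL = c̄ − 3√c̄ = 16.7273 − 3 × 4.0899 = 4.4576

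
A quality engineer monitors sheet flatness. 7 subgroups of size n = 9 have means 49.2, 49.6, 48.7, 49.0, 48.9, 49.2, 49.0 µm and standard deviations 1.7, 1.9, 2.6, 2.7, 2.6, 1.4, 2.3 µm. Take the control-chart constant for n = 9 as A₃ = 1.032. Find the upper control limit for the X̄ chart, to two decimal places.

X̄̄ = (49.2 + 49.6 + 48.7 + 49.0 + 48.9 + 49.2 + 49.0) / 7 = 49.0857
s̄ = (1.7 + 1.9 + 2.6 + 2.7 + 2.6 + 1.4 + 2.3) / 7 = 2.1714
UCL = X̄̄ + A₃·s̄ = 49.0857 + 1.032 × 2.1714 = 51.3266

51.33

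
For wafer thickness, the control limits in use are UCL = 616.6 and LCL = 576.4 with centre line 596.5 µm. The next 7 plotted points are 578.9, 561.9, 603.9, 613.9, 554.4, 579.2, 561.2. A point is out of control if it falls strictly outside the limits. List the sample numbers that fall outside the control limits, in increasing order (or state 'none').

2, 5, 7

Compare each point to [576.4, 616.6]: sample 2 = 561.9 < LCL; sample 5 = 554.4 < LCL; sample 7 = 561.2 < LCL.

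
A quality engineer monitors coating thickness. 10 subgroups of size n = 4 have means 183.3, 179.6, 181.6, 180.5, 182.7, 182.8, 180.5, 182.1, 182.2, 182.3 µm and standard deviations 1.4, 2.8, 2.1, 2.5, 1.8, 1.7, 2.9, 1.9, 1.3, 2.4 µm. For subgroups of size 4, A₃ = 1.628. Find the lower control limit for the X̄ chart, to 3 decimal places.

178.374

X̄̄ = (183.3 + 179.6 + 181.6 + 180.5 + 182.7 + 182.8 + 180.5 + 182.1 + 182.2 + 182.3) / 10 = 181.7600
s̄ = (1.4 + 2.8 + 2.1 + 2.5 + 1.8 + 1.7 + 2.9 + 1.9 + 1.3 + 2.4) / 10 = 2.0800
LCL = X̄̄ − A₃·s̄ = 181.7600 − 1.628 × 2.0800 = 178.3738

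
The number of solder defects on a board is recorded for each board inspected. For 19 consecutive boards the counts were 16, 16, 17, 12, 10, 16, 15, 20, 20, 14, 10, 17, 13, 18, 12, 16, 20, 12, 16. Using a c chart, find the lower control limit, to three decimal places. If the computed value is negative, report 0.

3.543

c̄ = (16 + 16 + 17 + 12 + 10 + 16 + 15 + 20 + 20 + 14 + 10 + 17 + 13 + 18 + 12 + 16 + 20 + 12 + 16) / 19 = 290 / 19 = 15.2632
LCL = c̄ − 3√c̄ = 15.2632 − 3 × 3.9068 = 3.5427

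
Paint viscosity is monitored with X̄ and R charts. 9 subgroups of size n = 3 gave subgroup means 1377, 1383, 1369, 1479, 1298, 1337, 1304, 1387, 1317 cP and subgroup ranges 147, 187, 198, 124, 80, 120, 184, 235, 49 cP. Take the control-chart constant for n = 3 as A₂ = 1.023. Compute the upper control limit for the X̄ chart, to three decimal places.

X̄̄ = (1377 + 1383 + 1369 + 1479 + 1298 + 1337 + 1304 + 1387 + 1317) / 9 = 12251.0000 / 9 = 1361.2222
R̄ = (147 + 187 + 198 + 124 + 80 + 120 + 184 + 235 + 49) / 9 = 1324.0000 / 9 = 147.1111
UCL = X̄̄ + A₂·R̄ = 1361.2222 + 1.023 × 147.1111 = 1511.7169

1511.717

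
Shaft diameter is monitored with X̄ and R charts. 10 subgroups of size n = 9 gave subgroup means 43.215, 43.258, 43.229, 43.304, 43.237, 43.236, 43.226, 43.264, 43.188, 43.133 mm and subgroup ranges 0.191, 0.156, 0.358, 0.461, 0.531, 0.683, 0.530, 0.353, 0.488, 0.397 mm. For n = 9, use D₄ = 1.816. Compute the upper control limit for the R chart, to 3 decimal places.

0.753

R̄ = (0.191 + 0.156 + 0.358 + 0.461 + 0.531 + 0.683 + 0.530 + 0.353 + 0.488 + 0.397) / 10 = 4.1480 / 10 = 0.4148
UCL_R = D₄·R̄ = 1.816 × 0.4148 = 0.7533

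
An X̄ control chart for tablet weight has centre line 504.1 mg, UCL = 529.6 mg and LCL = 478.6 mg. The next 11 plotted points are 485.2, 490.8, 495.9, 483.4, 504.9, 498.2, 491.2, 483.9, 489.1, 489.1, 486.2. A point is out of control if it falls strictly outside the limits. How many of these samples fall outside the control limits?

0

All 11 points lie within [478.6, 529.6].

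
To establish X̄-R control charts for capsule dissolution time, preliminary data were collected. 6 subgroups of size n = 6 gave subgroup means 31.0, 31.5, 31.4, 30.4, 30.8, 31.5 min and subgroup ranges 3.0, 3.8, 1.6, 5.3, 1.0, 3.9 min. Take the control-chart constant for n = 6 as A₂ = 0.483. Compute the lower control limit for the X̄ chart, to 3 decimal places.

29.603

X̄̄ = (31.0 + 31.5 + 31.4 + 30.4 + 30.8 + 31.5) / 6 = 186.6000 / 6 = 31.1000
R̄ = (3.0 + 3.8 + 1.6 + 5.3 + 1.0 + 3.9) / 6 = 18.6000 / 6 = 3.1000
LCL = X̄̄ − A₂·R̄ = 31.1000 − 0.483 × 3.1000 = 29.6027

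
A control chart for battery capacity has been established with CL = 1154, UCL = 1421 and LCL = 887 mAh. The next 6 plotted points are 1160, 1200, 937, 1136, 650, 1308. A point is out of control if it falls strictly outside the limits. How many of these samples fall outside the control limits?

Compare each point to [887, 1421]: sample 5 = 650 < LCL.

1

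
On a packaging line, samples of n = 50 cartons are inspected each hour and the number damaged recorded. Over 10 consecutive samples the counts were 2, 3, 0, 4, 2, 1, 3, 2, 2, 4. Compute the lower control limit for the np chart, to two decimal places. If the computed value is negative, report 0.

p̄ = Σdᵢ / (k·n) = 23 / (10 × 50) = 0.04600
LCL = np̄ − 3·√(np̄(1−p̄)) = 2.3000 − 3 × 1.4813 = -2.1438 → 0 (negative, so LCL = 0)

0.00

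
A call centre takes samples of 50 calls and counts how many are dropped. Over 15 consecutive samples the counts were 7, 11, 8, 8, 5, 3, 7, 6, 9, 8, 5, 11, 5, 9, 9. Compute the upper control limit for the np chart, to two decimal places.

14.93

p̄ = Σdᵢ / (k·n) = 111 / (15 × 50) = 0.14800
UCL = np̄ + 3·√(np̄(1−p̄)) = 7.4000 + 3 × √(7.4000×0.85200) = 7.4000 + 3 × 2.5109 = 14.9328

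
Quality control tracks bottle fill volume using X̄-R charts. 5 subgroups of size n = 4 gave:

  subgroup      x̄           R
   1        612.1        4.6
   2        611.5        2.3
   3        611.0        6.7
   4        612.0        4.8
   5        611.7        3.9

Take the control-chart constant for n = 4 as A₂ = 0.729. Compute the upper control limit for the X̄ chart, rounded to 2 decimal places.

614.91

X̄̄ = (612.1 + 611.5 + 611.0 + 612.0 + 611.7) / 5 = 3058.3000 / 5 = 611.6600
R̄ = (4.6 + 2.3 + 6.7 + 4.8 + 3.9) / 5 = 22.3000 / 5 = 4.4600
UCL = X̄̄ + A₂·R̄ = 611.6600 + 0.729 × 4.4600 = 614.9113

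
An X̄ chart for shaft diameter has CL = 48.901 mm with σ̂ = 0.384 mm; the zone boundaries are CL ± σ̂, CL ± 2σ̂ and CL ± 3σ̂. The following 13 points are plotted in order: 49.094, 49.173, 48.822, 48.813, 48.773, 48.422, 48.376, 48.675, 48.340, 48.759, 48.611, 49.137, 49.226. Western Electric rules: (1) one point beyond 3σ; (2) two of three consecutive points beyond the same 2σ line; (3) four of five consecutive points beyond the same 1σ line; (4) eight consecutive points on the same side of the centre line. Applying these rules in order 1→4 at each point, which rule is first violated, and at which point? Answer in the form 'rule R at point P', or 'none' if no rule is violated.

rule 4 at point 10

Zone of each point (C = within 1σ̂, B = 1σ̂–2σ̂, A = 2σ̂–3σ̂, * = beyond 3σ̂; sign = side of CL): 1:+C, 2:+C, 3:-C, 4:-C, 5:-C, 6:-B, 7:-B, 8:-C, 9:-B, 10:-C, 11:-C, 12:+C, 13:+C
Rule 4 (eight consecutive points on the same side of the centre line) is satisfied at point 10.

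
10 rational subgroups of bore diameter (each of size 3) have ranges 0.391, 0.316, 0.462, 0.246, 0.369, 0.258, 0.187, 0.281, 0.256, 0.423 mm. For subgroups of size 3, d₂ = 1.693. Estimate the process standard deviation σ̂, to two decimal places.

R̄ = (0.391 + 0.316 + 0.462 + 0.246 + 0.369 + 0.258 + 0.187 + 0.281 + 0.256 + 0.423) / 10 = 0.3189
σ̂ = R̄ / d₂ = 0.3189 / 1.693 = 0.1884

0.19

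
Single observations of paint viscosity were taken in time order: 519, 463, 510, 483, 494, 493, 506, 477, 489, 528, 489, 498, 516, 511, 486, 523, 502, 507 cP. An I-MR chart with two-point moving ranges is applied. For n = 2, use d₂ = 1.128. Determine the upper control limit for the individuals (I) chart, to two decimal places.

561.31

X̄ = (519 + 463 + 510 + 483 + 494 + 493 + 506 + 477 + 489 + 528 + 489 + 498 + 516 + 511 + 486 + 523 + 502 + 507) / 18 = 499.6667
Moving ranges: 56, 47, 27, 11, 1, 13, 29, 12, 39, 39, 9, 18, 5, 25, 37, 21, 5; M̄R̄ = 394.0000 / 17 = 23.1765
UCL = X̄ + 3·M̄R̄/d₂ = 499.6667 + 3 × 23.1765 / 1.128 = 561.3062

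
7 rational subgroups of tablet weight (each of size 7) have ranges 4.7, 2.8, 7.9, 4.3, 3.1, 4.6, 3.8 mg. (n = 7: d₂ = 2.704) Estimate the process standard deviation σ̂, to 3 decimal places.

R̄ = (4.7 + 2.8 + 7.9 + 4.3 + 3.1 + 4.6 + 3.8) / 7 = 4.4571
σ̂ = R̄ / d₂ = 4.4571 / 2.704 = 1.6484

1.648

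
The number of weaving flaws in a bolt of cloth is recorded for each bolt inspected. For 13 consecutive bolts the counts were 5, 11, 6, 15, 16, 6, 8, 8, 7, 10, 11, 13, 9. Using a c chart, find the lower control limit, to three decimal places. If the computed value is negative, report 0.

c̄ = (5 + 11 + 6 + 15 + 16 + 6 + 8 + 8 + 7 + 10 + 11 + 13 + 9) / 13 = 125 / 13 = 9.6154
LCL = c̄ − 3√c̄ = 9.6154 − 3 × 3.1009 = 0.3128

0.313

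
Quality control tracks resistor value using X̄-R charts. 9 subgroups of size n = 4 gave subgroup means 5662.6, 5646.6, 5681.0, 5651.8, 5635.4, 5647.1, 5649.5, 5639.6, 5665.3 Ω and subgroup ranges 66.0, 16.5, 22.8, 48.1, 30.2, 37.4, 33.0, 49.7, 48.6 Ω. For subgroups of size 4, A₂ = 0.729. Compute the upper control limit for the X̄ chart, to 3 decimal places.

X̄̄ = (5662.6 + 5646.6 + 5681.0 + 5651.8 + 5635.4 + 5647.1 + 5649.5 + 5639.6 + 5665.3) / 9 = 50878.9000 / 9 = 5653.2111
R̄ = (66.0 + 16.5 + 22.8 + 48.1 + 30.2 + 37.4 + 33.0 + 49.7 + 48.6) / 9 = 352.3000 / 9 = 39.1444
UCL = X̄̄ + A₂·R̄ = 5653.2111 + 0.729 × 39.1444 = 5681.7474

5681.747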